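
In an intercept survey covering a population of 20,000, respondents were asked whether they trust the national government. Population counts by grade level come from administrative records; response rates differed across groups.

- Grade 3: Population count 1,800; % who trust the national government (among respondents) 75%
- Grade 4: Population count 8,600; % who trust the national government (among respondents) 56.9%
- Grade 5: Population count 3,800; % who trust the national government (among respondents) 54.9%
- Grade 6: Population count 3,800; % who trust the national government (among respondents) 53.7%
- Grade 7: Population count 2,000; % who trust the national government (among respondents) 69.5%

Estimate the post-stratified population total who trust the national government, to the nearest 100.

11,800

Estimated count per cell = population count × respondent percentage:
  Grade 3: 1,800 × 75% = 1350
  Grade 4: 8,600 × 56.9% = 4893.4
  Grade 5: 3,800 × 54.9% = 2086.2
  Grade 6: 3,800 × 53.7% = 2040.6
  Grade 7: 2,000 × 69.5% = 1390
Estimated total = 11760.2 → 11,800.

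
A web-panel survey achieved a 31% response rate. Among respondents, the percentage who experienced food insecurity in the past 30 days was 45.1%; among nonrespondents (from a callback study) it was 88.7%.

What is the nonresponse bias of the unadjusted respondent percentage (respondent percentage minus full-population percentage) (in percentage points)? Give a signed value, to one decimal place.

Nonresponse fraction = 1 − 0.31 = 0.69.
Bias = (nonresponse fraction) × (respondent percentage − nonrespondent percentage)
     = 0.69 × (45.1 − 88.7) = 0.69 × -43.6 = -30.084.

-30.1 percentage points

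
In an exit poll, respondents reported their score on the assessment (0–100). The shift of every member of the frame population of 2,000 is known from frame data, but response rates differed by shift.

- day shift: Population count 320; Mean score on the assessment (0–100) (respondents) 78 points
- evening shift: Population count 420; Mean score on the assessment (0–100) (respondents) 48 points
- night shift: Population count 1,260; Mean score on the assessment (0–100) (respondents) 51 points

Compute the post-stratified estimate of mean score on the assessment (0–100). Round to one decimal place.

Post-stratification weights by population share, not respondent share:
  day shift: (320/2,000) × 78 = 12.48
  evening shift: (420/2,000) × 48 = 10.08
  night shift: (1,260/2,000) × 51 = 32.13
Post-stratified estimate = 54.69 → 54.7.

54.7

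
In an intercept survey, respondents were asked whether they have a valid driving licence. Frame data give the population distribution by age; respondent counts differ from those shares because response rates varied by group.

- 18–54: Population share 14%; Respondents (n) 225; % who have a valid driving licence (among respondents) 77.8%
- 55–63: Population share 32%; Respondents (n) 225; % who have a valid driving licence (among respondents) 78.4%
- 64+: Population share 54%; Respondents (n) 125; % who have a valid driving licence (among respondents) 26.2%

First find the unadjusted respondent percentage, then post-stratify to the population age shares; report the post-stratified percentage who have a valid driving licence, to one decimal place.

50.1%

Without adjustment, the pooled respondent share is:
  (225/575)×77.8 + (225/575)×78.4 + (125/575)×26.2 = 66.8174%
Post-stratified estimate weights by population shares:
  0.14×77.8 + 0.32×78.4 + 0.54×26.2 = 50.128%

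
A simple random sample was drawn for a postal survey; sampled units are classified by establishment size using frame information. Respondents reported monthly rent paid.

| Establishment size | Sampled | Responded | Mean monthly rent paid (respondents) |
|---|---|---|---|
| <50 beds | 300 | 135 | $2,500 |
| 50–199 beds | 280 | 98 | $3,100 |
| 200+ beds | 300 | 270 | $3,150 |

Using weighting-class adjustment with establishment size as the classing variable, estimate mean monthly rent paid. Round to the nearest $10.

$2,910

Class response rates: <50 beds 135/300 = 45%, 50–199 beds 98/280 = 35%, 200+ beds 270/300 = 90%.
With weight = n_sampled/n_responded per class, the weighted class total is n_sampled:
  <50 beds: 300 × 2500 = 750,000
  50–199 beds: 280 × 3100 = 868,000
  200+ beds: 300 × 3150 = 945,000
Adjusted estimate = 2,563,000 / 880 = 2912.5 → $2,910.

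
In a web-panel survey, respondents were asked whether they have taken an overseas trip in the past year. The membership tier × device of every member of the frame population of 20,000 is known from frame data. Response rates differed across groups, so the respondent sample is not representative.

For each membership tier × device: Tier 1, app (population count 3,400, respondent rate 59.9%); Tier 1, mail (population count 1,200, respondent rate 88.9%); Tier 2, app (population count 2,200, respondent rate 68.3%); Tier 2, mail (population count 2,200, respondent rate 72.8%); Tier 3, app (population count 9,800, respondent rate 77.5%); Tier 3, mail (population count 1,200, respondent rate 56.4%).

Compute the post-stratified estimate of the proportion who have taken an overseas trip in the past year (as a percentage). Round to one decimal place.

72.4%

Post-stratification weights by population share, not respondent share:
  Tier 1, app: (3,400/20,000) × 59.9 = 10.183
  Tier 1, mail: (1,200/20,000) × 88.9 = 5.334
  Tier 2, app: (2,200/20,000) × 68.3 = 7.513
  Tier 2, mail: (2,200/20,000) × 72.8 = 8.008
  Tier 3, app: (9,800/20,000) × 77.5 = 37.975
  Tier 3, mail: (1,200/20,000) × 56.4 = 3.384
Post-stratified estimate = 72.397 → 72.4%.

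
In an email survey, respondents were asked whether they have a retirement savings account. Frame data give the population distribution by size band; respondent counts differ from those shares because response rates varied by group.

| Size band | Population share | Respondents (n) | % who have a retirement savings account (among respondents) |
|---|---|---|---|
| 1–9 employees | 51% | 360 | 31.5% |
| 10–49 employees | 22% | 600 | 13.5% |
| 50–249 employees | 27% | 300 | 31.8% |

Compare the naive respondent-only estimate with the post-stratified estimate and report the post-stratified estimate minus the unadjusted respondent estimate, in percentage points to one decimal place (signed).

+4.6 percentage points

Naive respondent-only estimate (weights = respondent counts):
  (360/1260)×31.5 + (600/1260)×13.5 + (300/1260)×31.8 = 23%
Reweighting by population size band shares:
  0.51×31.5 + 0.22×13.5 + 0.27×31.8 = 27.621%
Difference = 27.621 − 23 = 4.621 pp.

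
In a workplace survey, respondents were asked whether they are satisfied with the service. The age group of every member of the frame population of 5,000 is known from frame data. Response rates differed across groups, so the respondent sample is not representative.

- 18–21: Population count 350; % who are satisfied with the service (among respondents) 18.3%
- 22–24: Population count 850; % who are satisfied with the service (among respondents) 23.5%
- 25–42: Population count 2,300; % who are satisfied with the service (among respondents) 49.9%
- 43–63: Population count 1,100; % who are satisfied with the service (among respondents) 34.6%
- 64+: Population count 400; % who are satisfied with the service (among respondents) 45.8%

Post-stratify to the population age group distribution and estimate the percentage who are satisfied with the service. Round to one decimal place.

Post-stratification weights by population share, not respondent share:
  18–21: (350/5,000) × 18.3 = 1.281
  22–24: (850/5,000) × 23.5 = 3.995
  25–42: (2,300/5,000) × 49.9 = 22.954
  43–63: (1,100/5,000) × 34.6 = 7.612
  64+: (400/5,000) × 45.8 = 3.664
Post-stratified estimate = 39.506 → 39.5%.

39.5%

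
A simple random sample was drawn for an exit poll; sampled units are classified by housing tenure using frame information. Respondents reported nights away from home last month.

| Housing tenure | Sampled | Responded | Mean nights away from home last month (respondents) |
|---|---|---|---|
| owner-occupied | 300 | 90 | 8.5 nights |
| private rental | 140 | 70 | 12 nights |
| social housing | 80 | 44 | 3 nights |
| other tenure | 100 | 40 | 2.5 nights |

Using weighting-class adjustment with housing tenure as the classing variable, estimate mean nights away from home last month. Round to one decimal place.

7.6

Class response rates: owner-occupied 90/300 = 30%, private rental 70/140 = 50%, social housing 44/80 = 55%, other tenure 40/100 = 40%.
Each respondent's weight = sampled/responded in their class; summing within a class gives n_sampled, so:
  owner-occupied: 300 × 8.5 = 2550
  private rental: 140 × 12 = 1680
  social housing: 80 × 3 = 240
  other tenure: 100 × 2.5 = 250
Adjusted estimate = 4720 / 620 = 7.6129 → 7.6.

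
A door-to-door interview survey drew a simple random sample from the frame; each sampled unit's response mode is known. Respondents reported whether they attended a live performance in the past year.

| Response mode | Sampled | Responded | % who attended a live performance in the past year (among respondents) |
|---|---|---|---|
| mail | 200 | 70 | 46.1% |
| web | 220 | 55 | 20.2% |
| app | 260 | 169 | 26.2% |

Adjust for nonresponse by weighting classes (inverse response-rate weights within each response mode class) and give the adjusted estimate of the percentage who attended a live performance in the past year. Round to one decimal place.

Class response rates: mail 70/200 = 35%, web 55/220 = 25%, app 169/260 = 65%.
With weight = n_sampled/n_responded per class, the weighted class total is n_sampled:
  mail: 200 × 46.1 = 9220
  web: 220 × 20.2 = 4444
  app: 260 × 26.2 = 6812
Adjusted estimate = 20,476 / 680 = 30.1118 → 30.1%.

30.1%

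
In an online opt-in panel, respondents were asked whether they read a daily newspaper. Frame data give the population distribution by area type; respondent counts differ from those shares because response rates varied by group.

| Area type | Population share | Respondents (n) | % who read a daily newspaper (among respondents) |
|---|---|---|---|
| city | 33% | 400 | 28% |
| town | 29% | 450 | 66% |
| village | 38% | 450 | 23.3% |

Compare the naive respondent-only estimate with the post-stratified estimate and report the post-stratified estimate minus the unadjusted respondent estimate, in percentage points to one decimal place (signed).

Naive respondent-only estimate (weights = respondent counts):
  (400/1300)×28 + (450/1300)×66 + (450/1300)×23.3 = 39.5269%
Reweighting by population area type shares:
  0.33×28 + 0.29×66 + 0.38×23.3 = 37.234%
Difference = 37.234 − 39.5269 = -2.2929 pp.

-2.3 percentage points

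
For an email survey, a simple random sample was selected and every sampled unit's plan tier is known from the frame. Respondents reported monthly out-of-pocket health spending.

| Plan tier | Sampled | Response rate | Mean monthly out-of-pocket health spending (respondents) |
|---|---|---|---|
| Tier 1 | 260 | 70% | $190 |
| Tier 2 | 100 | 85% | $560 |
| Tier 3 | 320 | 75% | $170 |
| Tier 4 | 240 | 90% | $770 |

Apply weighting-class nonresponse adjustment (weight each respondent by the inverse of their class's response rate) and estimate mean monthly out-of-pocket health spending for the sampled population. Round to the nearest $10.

Inverse-response-rate weighting restores each class to its sampled count, so class totals weight by n_sampled:
  Tier 1: 260 × 190 = 49,400
  Tier 2: 100 × 560 = 56,000
  Tier 3: 320 × 170 = 54,400
  Tier 4: 240 × 770 = 184,800
Adjusted estimate = 344,600 / 920 = 374.565 → $370.

$370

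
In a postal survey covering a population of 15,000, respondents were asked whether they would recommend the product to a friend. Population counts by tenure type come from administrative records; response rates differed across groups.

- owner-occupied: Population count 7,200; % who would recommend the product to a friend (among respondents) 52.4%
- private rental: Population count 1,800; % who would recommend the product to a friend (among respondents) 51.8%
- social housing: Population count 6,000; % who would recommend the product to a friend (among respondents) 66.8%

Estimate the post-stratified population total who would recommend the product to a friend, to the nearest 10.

8,710

Each cell contributes its population count × the respondent rate:
  owner-occupied: 7,200 × 52.4% = 3772.8
  private rental: 1,800 × 51.8% = 932.4
  social housing: 6,000 × 66.8% = 4008
Estimated total = 8713.2 → 8,710.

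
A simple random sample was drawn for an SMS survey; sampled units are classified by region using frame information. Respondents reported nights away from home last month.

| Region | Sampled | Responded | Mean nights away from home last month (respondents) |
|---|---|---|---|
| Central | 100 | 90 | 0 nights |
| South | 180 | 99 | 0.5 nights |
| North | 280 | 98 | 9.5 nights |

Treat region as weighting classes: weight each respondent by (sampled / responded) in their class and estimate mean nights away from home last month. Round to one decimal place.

4.9

Response rates by class: Central 90/100 = 90%, South 99/180 = 55%, North 98/280 = 35%.
With weight = n_sampled/n_responded per class, the weighted class total is n_sampled:
  Central: 100 × 0 = 0
  South: 180 × 0.5 = 90
  North: 280 × 9.5 = 2660
Adjusted estimate = 2750 / 560 = 4.91071 → 4.9.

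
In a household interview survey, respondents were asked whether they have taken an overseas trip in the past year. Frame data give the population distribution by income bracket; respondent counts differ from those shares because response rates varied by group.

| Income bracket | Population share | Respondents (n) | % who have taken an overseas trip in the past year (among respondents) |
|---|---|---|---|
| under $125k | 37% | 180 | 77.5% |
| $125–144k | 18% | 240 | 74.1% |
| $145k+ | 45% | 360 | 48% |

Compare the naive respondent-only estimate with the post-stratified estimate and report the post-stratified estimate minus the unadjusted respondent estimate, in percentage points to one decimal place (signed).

+0.8 percentage points

Unadjusted (pooled respondent) estimate weights by respondent counts:
  (180/780)×77.5 + (240/780)×74.1 + (360/780)×48 = 62.8385%
Post-stratifying to population shares instead:
  0.37×77.5 + 0.18×74.1 + 0.45×48 = 63.613%
Difference = 63.613 − 62.8385 = 0.7745 pp.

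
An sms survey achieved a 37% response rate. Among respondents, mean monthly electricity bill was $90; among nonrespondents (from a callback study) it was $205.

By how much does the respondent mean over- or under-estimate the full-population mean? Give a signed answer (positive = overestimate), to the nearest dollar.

Nonresponse fraction = 1 − 0.37 = 0.63.
Bias = (nonresponse fraction) × (respondent mean − nonrespondent mean)
     = 0.63 × (90 − 205) = 0.63 × -115 = -72.45.

-$72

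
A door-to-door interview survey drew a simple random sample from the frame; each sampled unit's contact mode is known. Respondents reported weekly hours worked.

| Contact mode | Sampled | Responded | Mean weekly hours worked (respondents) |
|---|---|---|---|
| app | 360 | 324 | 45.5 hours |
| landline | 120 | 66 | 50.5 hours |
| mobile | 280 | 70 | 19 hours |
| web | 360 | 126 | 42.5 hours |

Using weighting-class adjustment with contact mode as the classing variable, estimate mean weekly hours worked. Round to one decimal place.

Class response rates: app 324/360 = 90%, landline 66/120 = 55%, mobile 70/280 = 25%, web 126/360 = 35%.
Weighting each respondent by the inverse class response rate inflates each class back to its sampled size, so the class weight is n_sampled:
  app: 360 × 45.5 = 16,380
  landline: 120 × 50.5 = 6060
  mobile: 280 × 19 = 5320
  web: 360 × 42.5 = 15,300
Adjusted estimate = 43,060 / 1,120 = 38.4464 → 38.4.

38.4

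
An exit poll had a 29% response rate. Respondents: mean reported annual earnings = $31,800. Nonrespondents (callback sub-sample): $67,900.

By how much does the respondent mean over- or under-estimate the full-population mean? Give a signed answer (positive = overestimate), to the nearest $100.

Nonresponse fraction = 1 − 0.29 = 0.71.
Bias = (nonresponse fraction) × (respondent mean − nonrespondent mean)
     = 0.71 × (31,800 − 67,900) = 0.71 × -36,100 = -25,631.

-$25,600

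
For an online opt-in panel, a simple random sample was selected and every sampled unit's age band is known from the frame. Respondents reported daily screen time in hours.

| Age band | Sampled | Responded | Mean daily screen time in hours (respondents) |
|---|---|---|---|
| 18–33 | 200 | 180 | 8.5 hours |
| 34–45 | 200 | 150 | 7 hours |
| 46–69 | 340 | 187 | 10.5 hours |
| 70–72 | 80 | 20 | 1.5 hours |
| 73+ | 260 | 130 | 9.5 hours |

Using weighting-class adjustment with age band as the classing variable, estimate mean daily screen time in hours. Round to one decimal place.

8.6

Response rates by class: 18–33 180/200 = 90%, 34–45 150/200 = 75%, 46–69 187/340 = 55%, 70–72 20/80 = 25%, 73+ 130/260 = 50%.
Inverse-response-rate weighting restores each class to its sampled count, so class totals weight by n_sampled:
  18–33: 200 × 8.5 = 1700
  34–45: 200 × 7 = 1400
  46–69: 340 × 10.5 = 3570
  70–72: 80 × 1.5 = 120
  73+: 260 × 9.5 = 2470
Adjusted estimate = 9260 / 1,080 = 8.57407 → 8.6.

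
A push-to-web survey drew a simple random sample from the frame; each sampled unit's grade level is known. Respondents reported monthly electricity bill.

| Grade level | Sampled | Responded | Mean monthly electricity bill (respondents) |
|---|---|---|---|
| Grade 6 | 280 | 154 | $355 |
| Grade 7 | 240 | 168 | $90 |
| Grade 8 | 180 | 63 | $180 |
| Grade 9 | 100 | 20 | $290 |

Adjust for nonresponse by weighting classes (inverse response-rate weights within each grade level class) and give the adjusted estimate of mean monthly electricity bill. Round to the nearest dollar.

Response rates by class: Grade 6 154/280 = 55%, Grade 7 168/240 = 70%, Grade 8 63/180 = 35%, Grade 9 20/100 = 20%.
Weighting each respondent by the inverse class response rate inflates each class back to its sampled size, so the class weight is n_sampled:
  Grade 6: 280 × 355 = 99,400
  Grade 7: 240 × 90 = 21,600
  Grade 8: 180 × 180 = 32,400
  Grade 9: 100 × 290 = 29,000
Adjusted estimate = 182,400 / 800 = 228 → $228.

$228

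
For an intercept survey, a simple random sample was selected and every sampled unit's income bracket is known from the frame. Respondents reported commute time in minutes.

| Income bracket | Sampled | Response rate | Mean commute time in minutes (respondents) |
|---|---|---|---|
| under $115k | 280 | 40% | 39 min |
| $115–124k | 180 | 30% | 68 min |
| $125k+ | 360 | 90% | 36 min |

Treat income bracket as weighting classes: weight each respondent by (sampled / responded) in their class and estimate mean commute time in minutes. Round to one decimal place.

44.0

Weighting each respondent by the inverse class response rate inflates each class back to its sampled size, so the class weight is n_sampled:
  under $115k: 280 × 39 = 10,920
  $115–124k: 180 × 68 = 12,240
  $125k+: 360 × 36 = 12,960
Adjusted estimate = 36,120 / 820 = 44.0488 → 44.0.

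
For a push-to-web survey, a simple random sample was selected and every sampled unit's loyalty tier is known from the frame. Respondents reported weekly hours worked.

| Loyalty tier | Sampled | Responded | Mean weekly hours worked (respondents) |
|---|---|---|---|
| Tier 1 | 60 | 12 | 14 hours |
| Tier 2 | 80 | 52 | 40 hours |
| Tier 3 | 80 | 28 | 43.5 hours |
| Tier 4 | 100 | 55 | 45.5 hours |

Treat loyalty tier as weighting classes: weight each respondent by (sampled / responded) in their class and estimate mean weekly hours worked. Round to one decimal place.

37.7

Response rates by class: Tier 1 12/60 = 20%, Tier 2 52/80 = 65%, Tier 3 28/80 = 35%, Tier 4 55/100 = 55%.
Each respondent's weight = sampled/responded in their class; summing within a class gives n_sampled, so:
  Tier 1: 60 × 14 = 840
  Tier 2: 80 × 40 = 3200
  Tier 3: 80 × 43.5 = 3480
  Tier 4: 100 × 45.5 = 4550
Adjusted estimate = 12,070 / 320 = 37.7188 → 37.7.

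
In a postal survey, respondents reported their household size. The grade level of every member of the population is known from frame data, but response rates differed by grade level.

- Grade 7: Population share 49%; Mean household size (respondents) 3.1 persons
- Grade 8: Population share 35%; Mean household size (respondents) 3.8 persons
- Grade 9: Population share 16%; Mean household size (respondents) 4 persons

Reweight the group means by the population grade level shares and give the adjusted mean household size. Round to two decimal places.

3.49

Post-stratification weights by population share, not respondent share:
  Grade 7: 0.49 × 3.1 = 1.519
  Grade 8: 0.35 × 3.8 = 1.33
  Grade 9: 0.16 × 4 = 0.64
Post-stratified estimate = 3.489 → 3.49.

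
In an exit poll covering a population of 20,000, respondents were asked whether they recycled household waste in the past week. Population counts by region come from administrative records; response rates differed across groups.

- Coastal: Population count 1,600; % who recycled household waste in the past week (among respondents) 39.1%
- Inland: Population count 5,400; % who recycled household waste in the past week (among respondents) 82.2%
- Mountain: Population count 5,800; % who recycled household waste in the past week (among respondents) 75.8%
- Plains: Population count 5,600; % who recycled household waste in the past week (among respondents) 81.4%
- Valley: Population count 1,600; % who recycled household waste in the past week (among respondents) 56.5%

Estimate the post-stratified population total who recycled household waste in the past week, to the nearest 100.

14,900

Apply each group's respondent rate to its population count:
  Coastal: 1,600 × 39.1% = 625.6
  Inland: 5,400 × 82.2% = 4438.8
  Mountain: 5,800 × 75.8% = 4396.4
  Plains: 5,600 × 81.4% = 4558.4
  Valley: 1,600 × 56.5% = 904
Estimated total = 14923.2 → 14,900.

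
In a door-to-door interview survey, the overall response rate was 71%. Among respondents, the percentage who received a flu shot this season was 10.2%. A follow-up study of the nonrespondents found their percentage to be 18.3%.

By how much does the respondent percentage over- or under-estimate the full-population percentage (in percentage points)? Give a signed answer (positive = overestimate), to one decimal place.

-2.3 percentage points

Nonresponse fraction = 1 − 0.71 = 0.29.
Bias = (nonresponse fraction) × (respondent percentage − nonrespondent percentage)
     = 0.29 × (10.2 − 18.3) = 0.29 × -8.1 = -2.349.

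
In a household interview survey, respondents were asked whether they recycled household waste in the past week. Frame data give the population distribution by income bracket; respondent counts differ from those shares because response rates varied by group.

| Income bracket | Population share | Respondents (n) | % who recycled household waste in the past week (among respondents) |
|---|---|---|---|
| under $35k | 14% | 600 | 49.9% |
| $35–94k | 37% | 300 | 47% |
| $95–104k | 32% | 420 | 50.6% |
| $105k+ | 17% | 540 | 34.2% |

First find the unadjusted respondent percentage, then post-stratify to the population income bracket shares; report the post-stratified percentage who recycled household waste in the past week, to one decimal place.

46.4%

Without adjustment, the pooled respondent share is:
  (600/1860)×49.9 + (300/1860)×47 + (420/1860)×50.6 + (540/1860)×34.2 = 45.0323%
Post-stratified estimate weights by population shares:
  0.14×49.9 + 0.37×47 + 0.32×50.6 + 0.17×34.2 = 46.382%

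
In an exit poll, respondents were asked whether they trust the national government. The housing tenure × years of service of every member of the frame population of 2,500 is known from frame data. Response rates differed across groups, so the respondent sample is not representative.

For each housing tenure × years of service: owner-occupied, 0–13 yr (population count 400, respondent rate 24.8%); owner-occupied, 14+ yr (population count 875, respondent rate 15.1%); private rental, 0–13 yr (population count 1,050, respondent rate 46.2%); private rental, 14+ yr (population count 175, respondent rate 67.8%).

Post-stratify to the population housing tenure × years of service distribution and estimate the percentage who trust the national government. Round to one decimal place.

Weight each group's respondent value by its population share:
  owner-occupied, 0–13 yr: (400/2,500) × 24.8 = 3.968
  owner-occupied, 14+ yr: (875/2,500) × 15.1 = 5.285
  private rental, 0–13 yr: (1,050/2,500) × 46.2 = 19.404
  private rental, 14+ yr: (175/2,500) × 67.8 = 4.746
Post-stratified estimate = 33.403 → 33.4%.

33.4%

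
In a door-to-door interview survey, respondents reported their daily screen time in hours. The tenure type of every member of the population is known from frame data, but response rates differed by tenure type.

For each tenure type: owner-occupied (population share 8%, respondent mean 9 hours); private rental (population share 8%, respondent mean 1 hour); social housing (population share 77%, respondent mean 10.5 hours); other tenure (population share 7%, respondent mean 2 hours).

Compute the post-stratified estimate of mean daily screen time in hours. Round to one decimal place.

Reweight to the known tenure type distribution:
  owner-occupied: 0.08 × 9 = 0.72
  private rental: 0.08 × 1 = 0.08
  social housing: 0.77 × 10.5 = 8.085
  other tenure: 0.07 × 2 = 0.14
Post-stratified estimate = 9.025 → 9.0.

9.0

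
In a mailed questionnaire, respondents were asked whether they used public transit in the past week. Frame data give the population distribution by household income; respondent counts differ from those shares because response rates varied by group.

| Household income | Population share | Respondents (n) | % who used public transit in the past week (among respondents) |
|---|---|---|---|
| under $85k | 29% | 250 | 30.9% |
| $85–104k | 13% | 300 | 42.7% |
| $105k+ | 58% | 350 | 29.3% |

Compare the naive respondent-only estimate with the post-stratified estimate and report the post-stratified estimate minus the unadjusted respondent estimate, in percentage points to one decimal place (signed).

-2.7 percentage points

Naive respondent-only estimate (weights = respondent counts):
  (250/900)×30.9 + (300/900)×42.7 + (350/900)×29.3 = 34.2111%
Reweighting by population household income shares:
  0.29×30.9 + 0.13×42.7 + 0.58×29.3 = 31.506%
Difference = 31.506 − 34.2111 = -2.7051 pp.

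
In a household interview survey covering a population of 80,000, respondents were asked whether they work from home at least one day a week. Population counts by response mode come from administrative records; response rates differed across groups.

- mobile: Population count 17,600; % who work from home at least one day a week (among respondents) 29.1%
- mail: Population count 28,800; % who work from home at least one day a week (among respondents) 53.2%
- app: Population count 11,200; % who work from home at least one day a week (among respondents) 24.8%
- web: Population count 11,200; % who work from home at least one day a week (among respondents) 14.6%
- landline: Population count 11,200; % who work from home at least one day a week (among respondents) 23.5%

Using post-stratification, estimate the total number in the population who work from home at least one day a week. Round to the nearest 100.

Each cell contributes its population count × the respondent rate:
  mobile: 17,600 × 29.1% = 5121.6
  mail: 28,800 × 53.2% = 15321.6
  app: 11,200 × 24.8% = 2777.6
  web: 11,200 × 14.6% = 1635.2
  landline: 11,200 × 23.5% = 2632
Estimated total = 27,488 → 27,500.

27,500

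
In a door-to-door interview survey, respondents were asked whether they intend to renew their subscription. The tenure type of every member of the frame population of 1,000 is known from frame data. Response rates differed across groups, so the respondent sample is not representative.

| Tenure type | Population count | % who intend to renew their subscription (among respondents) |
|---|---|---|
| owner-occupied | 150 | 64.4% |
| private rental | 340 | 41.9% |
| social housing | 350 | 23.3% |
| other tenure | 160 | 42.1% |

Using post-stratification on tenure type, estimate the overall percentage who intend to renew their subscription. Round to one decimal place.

Weight each group's respondent value by its population share:
  owner-occupied: (150/1,000) × 64.4 = 9.66
  private rental: (340/1,000) × 41.9 = 14.246
  social housing: (350/1,000) × 23.3 = 8.155
  other tenure: (160/1,000) × 42.1 = 6.736
Post-stratified estimate = 38.797 → 38.8%.

38.8%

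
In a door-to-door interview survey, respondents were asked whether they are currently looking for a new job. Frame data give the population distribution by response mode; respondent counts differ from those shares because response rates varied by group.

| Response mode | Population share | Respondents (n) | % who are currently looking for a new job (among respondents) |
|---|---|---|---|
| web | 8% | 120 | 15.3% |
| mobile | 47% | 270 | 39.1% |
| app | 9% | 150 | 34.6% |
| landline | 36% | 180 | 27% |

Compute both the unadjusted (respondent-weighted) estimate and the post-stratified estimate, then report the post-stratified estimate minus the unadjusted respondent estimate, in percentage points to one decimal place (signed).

Without adjustment, the pooled respondent share is:
  (120/720)×15.3 + (270/720)×39.1 + (150/720)×34.6 + (180/720)×27 = 31.1708%
Reweighting by population response mode shares:
  0.08×15.3 + 0.47×39.1 + 0.09×34.6 + 0.36×27 = 32.435%
Difference = 32.435 − 31.1708 = 1.2642 pp.

+1.3 percentage points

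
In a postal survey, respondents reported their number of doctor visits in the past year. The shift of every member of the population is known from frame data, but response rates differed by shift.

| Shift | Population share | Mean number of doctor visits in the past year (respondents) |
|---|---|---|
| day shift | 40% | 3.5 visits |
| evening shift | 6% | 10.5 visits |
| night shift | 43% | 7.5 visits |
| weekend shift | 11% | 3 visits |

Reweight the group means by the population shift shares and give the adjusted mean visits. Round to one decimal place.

5.6

Reweight to the known shift distribution:
  day shift: 0.4 × 3.5 = 1.4
  evening shift: 0.06 × 10.5 = 0.63
  night shift: 0.43 × 7.5 = 3.225
  weekend shift: 0.11 × 3 = 0.33
Post-stratified estimate = 5.585 → 5.6.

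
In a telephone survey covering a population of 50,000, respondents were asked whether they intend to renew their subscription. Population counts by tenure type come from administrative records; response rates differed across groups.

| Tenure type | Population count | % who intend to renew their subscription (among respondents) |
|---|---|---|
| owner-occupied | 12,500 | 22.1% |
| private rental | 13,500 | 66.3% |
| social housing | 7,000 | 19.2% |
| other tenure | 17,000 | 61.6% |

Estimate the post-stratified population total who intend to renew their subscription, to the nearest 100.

23,500

Each cell contributes its population count × the respondent rate:
  owner-occupied: 12,500 × 22.1% = 2762.5
  private rental: 13,500 × 66.3% = 8950.5
  social housing: 7,000 × 19.2% = 1344
  other tenure: 17,000 × 61.6% = 10,472
Estimated total = 23,529 → 23,500.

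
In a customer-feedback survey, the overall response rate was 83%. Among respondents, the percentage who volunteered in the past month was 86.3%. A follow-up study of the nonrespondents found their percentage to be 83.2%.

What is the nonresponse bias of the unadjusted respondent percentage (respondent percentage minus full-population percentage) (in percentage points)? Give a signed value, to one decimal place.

+0.5 percentage points

Nonresponse fraction = 1 − 0.83 = 0.17.
Bias = (nonresponse fraction) × (respondent percentage − nonrespondent percentage)
     = 0.17 × (86.3 − 83.2) = 0.17 × 3.1 = 0.527.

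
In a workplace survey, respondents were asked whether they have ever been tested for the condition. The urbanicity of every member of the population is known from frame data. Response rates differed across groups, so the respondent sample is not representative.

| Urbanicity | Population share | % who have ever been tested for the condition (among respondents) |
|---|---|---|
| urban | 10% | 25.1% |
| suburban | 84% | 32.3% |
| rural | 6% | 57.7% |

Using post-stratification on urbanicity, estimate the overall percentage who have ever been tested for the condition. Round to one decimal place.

33.1%

Post-stratification weights by population share, not respondent share:
  urban: 0.1 × 25.1 = 2.51
  suburban: 0.84 × 32.3 = 27.132
  rural: 0.06 × 57.7 = 3.462
Post-stratified estimate = 33.104 → 33.1%.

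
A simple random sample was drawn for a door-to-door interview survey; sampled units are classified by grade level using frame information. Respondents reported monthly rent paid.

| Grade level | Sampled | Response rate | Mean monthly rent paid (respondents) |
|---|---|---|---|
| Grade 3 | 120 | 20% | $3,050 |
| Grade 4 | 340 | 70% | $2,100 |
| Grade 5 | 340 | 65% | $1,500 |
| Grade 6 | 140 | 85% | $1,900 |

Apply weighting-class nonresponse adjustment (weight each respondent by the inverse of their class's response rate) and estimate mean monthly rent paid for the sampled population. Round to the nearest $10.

$1,970

Weighting each respondent by the inverse class response rate inflates each class back to its sampled size, so the class weight is n_sampled:
  Grade 3: 120 × 3050 = 366,000
  Grade 4: 340 × 2100 = 714,000
  Grade 5: 340 × 1500 = 510,000
  Grade 6: 140 × 1900 = 266,000
Adjusted estimate = 1,856,000 / 940 = 1974.47 → $1,970.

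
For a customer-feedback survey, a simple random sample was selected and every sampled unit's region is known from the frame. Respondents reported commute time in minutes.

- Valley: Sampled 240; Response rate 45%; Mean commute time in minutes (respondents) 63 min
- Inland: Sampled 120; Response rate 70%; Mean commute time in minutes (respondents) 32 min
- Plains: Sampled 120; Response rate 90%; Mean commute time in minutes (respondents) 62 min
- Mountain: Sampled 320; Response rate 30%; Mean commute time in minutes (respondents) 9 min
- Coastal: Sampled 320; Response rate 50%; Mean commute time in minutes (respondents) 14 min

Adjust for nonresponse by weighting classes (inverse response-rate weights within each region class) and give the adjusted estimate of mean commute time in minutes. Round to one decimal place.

30.1

Inverse-response-rate weighting restores each class to its sampled count, so class totals weight by n_sampled:
  Valley: 240 × 63 = 15,120
  Inland: 120 × 32 = 3840
  Plains: 120 × 62 = 7440
  Mountain: 320 × 9 = 2880
  Coastal: 320 × 14 = 4480
Adjusted estimate = 33,760 / 1,120 = 30.1429 → 30.1.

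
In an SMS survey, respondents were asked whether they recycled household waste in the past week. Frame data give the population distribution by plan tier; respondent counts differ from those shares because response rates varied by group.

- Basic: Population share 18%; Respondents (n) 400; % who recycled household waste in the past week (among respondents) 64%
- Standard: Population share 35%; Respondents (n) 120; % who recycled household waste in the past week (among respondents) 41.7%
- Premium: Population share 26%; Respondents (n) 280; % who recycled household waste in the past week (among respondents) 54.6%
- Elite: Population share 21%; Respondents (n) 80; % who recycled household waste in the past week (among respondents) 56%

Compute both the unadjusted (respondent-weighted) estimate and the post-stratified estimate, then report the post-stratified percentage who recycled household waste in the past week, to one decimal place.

Without adjustment, the pooled respondent share is:
  (400/880)×64 + (120/880)×41.7 + (280/880)×54.6 + (80/880)×56 = 57.2409%
Post-stratifying to population shares instead:
  0.18×64 + 0.35×41.7 + 0.26×54.6 + 0.21×56 = 52.071%

52.1%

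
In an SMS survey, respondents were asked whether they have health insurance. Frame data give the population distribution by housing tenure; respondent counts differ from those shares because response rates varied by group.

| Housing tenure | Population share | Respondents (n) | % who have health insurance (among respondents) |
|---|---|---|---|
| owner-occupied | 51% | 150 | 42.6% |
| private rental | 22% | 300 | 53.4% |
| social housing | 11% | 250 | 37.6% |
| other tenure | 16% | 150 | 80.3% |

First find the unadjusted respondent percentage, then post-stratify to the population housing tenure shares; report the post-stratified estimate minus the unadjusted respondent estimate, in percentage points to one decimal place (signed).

-1.1 percentage points

Unadjusted (pooled respondent) estimate weights by respondent counts:
  (150/850)×42.6 + (300/850)×53.4 + (250/850)×37.6 + (150/850)×80.3 = 51.5941%
Post-stratified estimate weights by population shares:
  0.51×42.6 + 0.22×53.4 + 0.11×37.6 + 0.16×80.3 = 50.458%
Difference = 50.458 − 51.5941 = -1.1361 pp.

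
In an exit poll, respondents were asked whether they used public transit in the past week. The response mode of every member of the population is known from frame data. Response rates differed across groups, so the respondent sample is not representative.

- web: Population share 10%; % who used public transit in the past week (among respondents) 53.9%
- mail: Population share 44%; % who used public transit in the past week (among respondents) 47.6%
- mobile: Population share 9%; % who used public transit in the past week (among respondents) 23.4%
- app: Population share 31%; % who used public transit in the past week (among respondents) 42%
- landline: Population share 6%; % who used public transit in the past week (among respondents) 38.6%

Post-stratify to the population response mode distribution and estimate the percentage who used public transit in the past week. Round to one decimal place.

43.8%

Post-stratification weights by population share, not respondent share:
  web: 0.1 × 53.9 = 5.39
  mail: 0.44 × 47.6 = 20.944
  mobile: 0.09 × 23.4 = 2.106
  app: 0.31 × 42 = 13.02
  landline: 0.06 × 38.6 = 2.316
Post-stratified estimate = 43.776 → 43.8%.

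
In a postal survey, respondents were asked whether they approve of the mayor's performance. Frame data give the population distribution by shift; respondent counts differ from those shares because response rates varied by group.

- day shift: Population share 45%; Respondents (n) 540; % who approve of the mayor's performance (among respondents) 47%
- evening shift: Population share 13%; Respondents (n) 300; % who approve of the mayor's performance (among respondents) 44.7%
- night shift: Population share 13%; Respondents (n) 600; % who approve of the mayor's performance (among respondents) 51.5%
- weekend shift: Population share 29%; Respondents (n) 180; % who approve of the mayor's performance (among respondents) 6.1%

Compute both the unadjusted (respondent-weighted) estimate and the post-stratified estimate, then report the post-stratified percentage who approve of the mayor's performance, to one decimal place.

35.4%

Unadjusted (pooled respondent) estimate weights by respondent counts:
  (540/1620)×47 + (300/1620)×44.7 + (600/1620)×51.5 + (180/1620)×6.1 = 43.6963%
Reweighting by population shift shares:
  0.45×47 + 0.13×44.7 + 0.13×51.5 + 0.29×6.1 = 35.425%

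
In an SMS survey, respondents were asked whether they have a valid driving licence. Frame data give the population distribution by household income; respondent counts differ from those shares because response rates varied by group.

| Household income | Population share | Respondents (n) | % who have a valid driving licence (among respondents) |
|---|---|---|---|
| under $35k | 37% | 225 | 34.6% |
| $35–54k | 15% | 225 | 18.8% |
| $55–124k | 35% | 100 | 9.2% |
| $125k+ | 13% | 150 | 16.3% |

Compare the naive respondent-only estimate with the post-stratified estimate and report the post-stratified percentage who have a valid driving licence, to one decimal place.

21.0%

Without adjustment, the pooled respondent share is:
  (225/700)×34.6 + (225/700)×18.8 + (100/700)×9.2 + (150/700)×16.3 = 21.9714%
Reweighting by population household income shares:
  0.37×34.6 + 0.15×18.8 + 0.35×9.2 + 0.13×16.3 = 20.961%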